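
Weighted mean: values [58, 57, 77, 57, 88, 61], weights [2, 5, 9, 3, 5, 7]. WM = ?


Numerator = 58*2 + 57*5 + 77*9 + 57*3 + 88*5 + 61*7 = 2132
Denominator = 2 + 5 + 9 + 3 + 5 + 7 = 31
WM = 2132/31 = 68.7742

WM = 68.7742


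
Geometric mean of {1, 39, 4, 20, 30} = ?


Product = 1 × 39 × 4 × 20 × 30 = 93600
GM = 93600^(1/5) = 9.8686

GM = 9.8686


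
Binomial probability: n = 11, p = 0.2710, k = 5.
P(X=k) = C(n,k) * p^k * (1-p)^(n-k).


C(11,5) = 462
p^5 = 0.001462
(1-p)^6 = 0.150095
P = 462 * 0.001462 * 0.150095 = 0.1014

P(X=5) = 0.1014


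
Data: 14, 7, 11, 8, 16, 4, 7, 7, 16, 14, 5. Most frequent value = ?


Frequencies: 4:1, 5:1, 7:3, 8:1, 11:1, 14:2, 16:2
Max frequency = 3
Mode = 7

Mode = 7


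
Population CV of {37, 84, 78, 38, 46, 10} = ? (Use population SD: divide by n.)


Mean = 48.8333
SD = 25.3668
CV = (25.3668/48.8333)*100 = 51.9456%

CV = 51.9456%


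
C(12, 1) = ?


C(12,1) = 12!/(1! × 11!)
= 479001600/(1 × 39916800)
= 12

C(12,1) = 12


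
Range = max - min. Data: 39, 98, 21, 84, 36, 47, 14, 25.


Max = 98, Min = 14
Range = 98 - 14 = 84

Range = 84


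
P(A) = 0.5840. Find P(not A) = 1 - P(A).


P(not A) = 1 - 0.5840 = 0.4160

P(not A) = 0.4160


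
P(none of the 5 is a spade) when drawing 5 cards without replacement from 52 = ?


P(no spades) = (39/52) × (38/51) × (37/50) × (36/49) × (35/48)
= 0.2215

P = 0.2215


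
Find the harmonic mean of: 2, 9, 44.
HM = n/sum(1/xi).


Sum of reciprocals = 1/2 + 1/9 + 1/44 = 0.633838
HM = 3/0.633838 = 4.7331

HM = 4.7331


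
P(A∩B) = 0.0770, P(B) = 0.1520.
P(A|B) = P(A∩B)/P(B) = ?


P(A|B) = 0.0770/0.1520 = 0.5066

P(A|B) = 0.5066


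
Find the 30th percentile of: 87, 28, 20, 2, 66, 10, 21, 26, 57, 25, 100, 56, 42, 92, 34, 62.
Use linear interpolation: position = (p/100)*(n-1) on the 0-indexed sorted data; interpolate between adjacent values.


Sorted: 2, 10, 20, 21, 25, 26, 28, 34, 42, 56, 57, 62, 66, 87, 92, 100
n = 16
Index = 30/100 * 15 = 4.5000
Lower = data[4] = 25, Upper = data[5] = 26
P30 = 25 + 0.5000*(1) = 25.5000

P30 = 25.5000


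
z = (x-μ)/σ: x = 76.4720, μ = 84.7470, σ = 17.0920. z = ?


z = (76.4720 - 84.7470)/17.0920
= -8.2750/17.0920
= -0.4841

z = -0.4841


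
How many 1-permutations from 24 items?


P(24,1) = 24!/23!
= 620448401733239439360000/25852016738884976640000
= 24

P(24,1) = 24


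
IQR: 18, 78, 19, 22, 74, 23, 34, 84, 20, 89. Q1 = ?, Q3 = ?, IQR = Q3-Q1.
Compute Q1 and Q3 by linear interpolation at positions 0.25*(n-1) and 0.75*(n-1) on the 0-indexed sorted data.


Sorted: 18, 19, 20, 22, 23, 34, 74, 78, 84, 89
Q1 (25th %ile) = 20.5000
Q3 (75th %ile) = 77.0000
IQR = 77.0000 - 20.5000 = 56.5000

IQR = 56.5000


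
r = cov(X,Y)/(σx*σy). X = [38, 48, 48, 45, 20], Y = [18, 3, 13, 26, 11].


Mean X = 39.8000, Mean Y = 14.2000
SD X = 10.552725, SD Y = 7.626270
Cov = 3.240000
r = 3.240000/(10.552725*7.626270) = 0.0403

r = 0.0403


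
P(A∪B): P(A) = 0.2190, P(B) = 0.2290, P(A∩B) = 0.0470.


P(A∪B) = 0.2190 + 0.2290 - 0.0470
= 0.4480 - 0.0470
= 0.4010

P(A∪B) = 0.4010


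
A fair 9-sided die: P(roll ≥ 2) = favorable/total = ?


Favorable outcomes (roll ≥ 2): 8
Total outcomes = 9
P = 8/9 = 0.8889

P = 0.8889


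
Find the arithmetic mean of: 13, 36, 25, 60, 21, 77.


Sum = 13 + 36 + 25 + 60 + 21 + 77 = 232
n = 6
Mean = 232/6 = 38.6667

Mean = 38.6667


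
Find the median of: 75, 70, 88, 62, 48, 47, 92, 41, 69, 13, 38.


Sorted: 13, 38, 41, 47, 48, 62, 69, 70, 75, 88, 92
n = 11 (odd)
Middle value = 62

Median = 62


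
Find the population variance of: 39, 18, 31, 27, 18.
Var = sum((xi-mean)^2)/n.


Mean = 26.6000
Squared deviations: 153.7600, 73.9600, 19.3600, 0.1600, 73.9600
Sum = 321.2000
Variance = 321.2000/5 = 64.2400

Variance = 64.2400


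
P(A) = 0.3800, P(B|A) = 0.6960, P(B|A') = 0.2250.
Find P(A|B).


P(B) = P(B|A)*P(A) + P(B|A')*P(A')
= 0.6960*0.3800 + 0.2250*0.6200
= 0.264480 + 0.139500 = 0.403980
P(A|B) = 0.264480/0.403980 = 0.6547

P(A|B) = 0.6547


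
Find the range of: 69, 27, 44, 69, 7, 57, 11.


Max = 69, Min = 7
Range = 69 - 7 = 62

Range = 62


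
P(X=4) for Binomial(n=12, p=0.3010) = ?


C(12,4) = 495
p^4 = 0.008209
(1-p)^8 = 0.056992
P = 495 * 0.008209 * 0.056992 = 0.2316

P(X=4) = 0.2316


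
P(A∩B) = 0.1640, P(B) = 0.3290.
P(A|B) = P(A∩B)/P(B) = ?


P(A|B) = 0.1640/0.3290 = 0.4985

P(A|B) = 0.4985


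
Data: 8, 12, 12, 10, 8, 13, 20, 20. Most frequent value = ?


Frequencies: 8:2, 10:1, 12:2, 13:1, 20:2
Max frequency = 2
Mode = 8, 12, 20

Mode = 8, 12, 20


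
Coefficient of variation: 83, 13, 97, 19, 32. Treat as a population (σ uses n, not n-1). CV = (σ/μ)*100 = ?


Mean = 48.8000
SD = 34.4813
CV = (34.4813/48.8000)*100 = 70.6584%

CV = 70.6584%


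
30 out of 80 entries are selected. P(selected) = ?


P = 30/80 = 0.3750

P = 0.3750


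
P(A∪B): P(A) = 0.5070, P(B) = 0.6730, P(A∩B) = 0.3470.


P(A∪B) = 0.5070 + 0.6730 - 0.3470
= 1.1800 - 0.3470
= 0.8330

P(A∪B) = 0.8330


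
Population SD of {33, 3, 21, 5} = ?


Mean = 15.5000
Variance = 150.7500
SD = sqrt(150.7500) = 12.2780

SD = 12.2780


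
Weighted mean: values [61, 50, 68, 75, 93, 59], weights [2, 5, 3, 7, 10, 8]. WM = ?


Numerator = 61*2 + 50*5 + 68*3 + 75*7 + 93*10 + 59*8 = 2503
Denominator = 2 + 5 + 3 + 7 + 10 + 8 = 35
WM = 2503/35 = 71.5143

WM = 71.5143


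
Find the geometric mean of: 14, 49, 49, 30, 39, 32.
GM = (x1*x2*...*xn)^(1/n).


Product = 14 × 49 × 49 × 30 × 39 × 32 = 1258508160
GM = 1258508160^(1/6) = 32.8581

GM = 32.8581


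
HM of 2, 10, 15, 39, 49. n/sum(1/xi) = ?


Sum of reciprocals = 1/2 + 1/10 + 1/15 + 1/39 + 1/49 = 0.712716
HM = 5/0.712716 = 7.0154

HM = 7.0154


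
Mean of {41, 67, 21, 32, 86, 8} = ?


Sum = 41 + 67 + 21 + 32 + 86 + 8 = 255
n = 6
Mean = 255/6 = 42.5000

Mean = 42.5000


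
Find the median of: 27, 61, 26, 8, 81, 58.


Sorted: 8, 26, 27, 58, 61, 81
n = 6 (even)
Middle values: 27 and 58
Median = (27+58)/2 = 42.5000

Median = 42.5000


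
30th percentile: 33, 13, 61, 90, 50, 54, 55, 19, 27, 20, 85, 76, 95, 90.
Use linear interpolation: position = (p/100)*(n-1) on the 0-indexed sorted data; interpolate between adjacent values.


Sorted: 13, 19, 20, 27, 33, 50, 54, 55, 61, 76, 85, 90, 90, 95
n = 14
Index = 30/100 * 13 = 3.9000
Lower = data[3] = 27, Upper = data[4] = 33
P30 = 27 + 0.9000*(6) = 32.4000

P30 = 32.4000


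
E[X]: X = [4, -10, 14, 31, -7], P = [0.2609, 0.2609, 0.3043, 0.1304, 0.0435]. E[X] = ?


E[X] = 4*0.2609 - 10*0.2609 + 14*0.3043 + 31*0.1304 - 7*0.0435
= 1.0436 - 2.6090 + 4.2602 + 4.0424 - 0.3045
= 6.4327

E[X] = 6.4327


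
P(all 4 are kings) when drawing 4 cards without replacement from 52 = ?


P(all kings) = (4/52) × (3/51) × (2/50) × (1/49)
= 3.6938e-06

P = 3.6938e-06


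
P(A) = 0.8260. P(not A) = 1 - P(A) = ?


P(not A) = 1 - 0.8260 = 0.1740

P(not A) = 0.1740


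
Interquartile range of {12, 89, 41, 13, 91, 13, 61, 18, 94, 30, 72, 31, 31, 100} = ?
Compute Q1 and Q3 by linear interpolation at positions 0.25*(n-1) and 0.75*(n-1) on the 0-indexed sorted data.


Sorted: 12, 13, 13, 18, 30, 31, 31, 41, 61, 72, 89, 91, 94, 100
Q1 (25th %ile) = 21.0000
Q3 (75th %ile) = 84.7500
IQR = 84.7500 - 21.0000 = 63.7500

IQR = 63.7500


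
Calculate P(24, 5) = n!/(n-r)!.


P(24,5) = 24!/19!
= 620448401733239439360000/121645100408832000
= 5100480

P(24,5) = 5100480


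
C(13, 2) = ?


C(13,2) = 13!/(2! × 11!)
= 6227020800/(2 × 39916800)
= 78

C(13,2) = 78


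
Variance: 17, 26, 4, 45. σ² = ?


Mean = 23.0000
Squared deviations: 36.0000, 9.0000, 361.0000, 484.0000
Sum = 890.0000
Variance = 890.0000/4 = 222.5000

Variance = 222.5000


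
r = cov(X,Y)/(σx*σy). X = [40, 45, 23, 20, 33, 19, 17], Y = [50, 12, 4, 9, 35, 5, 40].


Mean X = 28.1429, Mean Y = 22.1429
SD X = 10.343094, SD Y = 17.561554
Cov = 54.265306
r = 54.265306/(10.343094*17.561554) = 0.2988

r = 0.2988


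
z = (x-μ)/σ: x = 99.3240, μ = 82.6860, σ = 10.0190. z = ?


z = (99.3240 - 82.6860)/10.0190
= 16.6380/10.0190
= 1.6606

z = 1.6606


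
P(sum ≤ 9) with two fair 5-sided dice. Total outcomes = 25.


Total outcomes = 5×5 = 25
Favorable (sum ≤ 9): 24
P = 24/25 = 0.9600

P = 0.9600


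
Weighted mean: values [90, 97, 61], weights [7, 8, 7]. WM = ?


Numerator = 90*7 + 97*8 + 61*7 = 1833
Denominator = 7 + 8 + 7 = 22
WM = 1833/22 = 83.3182

WM = 83.3182


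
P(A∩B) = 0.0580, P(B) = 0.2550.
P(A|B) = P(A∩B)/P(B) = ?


P(A|B) = 0.0580/0.2550 = 0.2275

P(A|B) = 0.2275


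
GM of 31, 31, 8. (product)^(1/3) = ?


Product = 31 × 31 × 8 = 7688
GM = 7688^(1/3) = 19.7365

GM = 19.7365


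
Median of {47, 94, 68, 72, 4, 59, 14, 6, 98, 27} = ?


Sorted: 4, 6, 14, 27, 47, 59, 68, 72, 94, 98
n = 10 (even)
Middle values: 47 and 59
Median = (47+59)/2 = 53.0000

Median = 53.0000


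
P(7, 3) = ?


P(7,3) = 7!/4!
= 5040/24
= 210

P(7,3) = 210


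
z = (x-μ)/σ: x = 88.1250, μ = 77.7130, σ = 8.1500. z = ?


z = (88.1250 - 77.7130)/8.1500
= 10.4120/8.1500
= 1.2775

z = 1.2775


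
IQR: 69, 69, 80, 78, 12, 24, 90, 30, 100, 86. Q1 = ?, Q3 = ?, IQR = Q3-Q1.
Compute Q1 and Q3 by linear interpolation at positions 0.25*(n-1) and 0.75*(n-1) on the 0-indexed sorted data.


Sorted: 12, 24, 30, 69, 69, 78, 80, 86, 90, 100
Q1 (25th %ile) = 39.7500
Q3 (75th %ile) = 84.5000
IQR = 84.5000 - 39.7500 = 44.7500

IQR = 44.7500


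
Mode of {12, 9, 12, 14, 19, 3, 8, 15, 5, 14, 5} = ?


Frequencies: 3:1, 5:2, 8:1, 9:1, 12:2, 14:2, 15:1, 19:1
Max frequency = 2
Mode = 5, 12, 14

Mode = 5, 12, 14


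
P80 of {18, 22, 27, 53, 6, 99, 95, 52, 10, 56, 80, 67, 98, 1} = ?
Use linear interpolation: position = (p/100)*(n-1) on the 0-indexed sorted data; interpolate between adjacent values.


Sorted: 1, 6, 10, 18, 22, 27, 52, 53, 56, 67, 80, 95, 98, 99
n = 14
Index = 80/100 * 13 = 10.4000
Lower = data[10] = 80, Upper = data[11] = 95
P80 = 80 + 0.4000*(15) = 86.0000

P80 = 86.0000


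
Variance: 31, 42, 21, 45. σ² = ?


Mean = 34.7500
Squared deviations: 14.0625, 52.5625, 189.0625, 105.0625
Sum = 360.7500
Variance = 360.7500/4 = 90.1875

Variance = 90.1875


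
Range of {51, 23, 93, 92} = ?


Max = 93, Min = 23
Range = 93 - 23 = 70

Range = 70


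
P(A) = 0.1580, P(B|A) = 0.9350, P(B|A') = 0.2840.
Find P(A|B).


P(B) = P(B|A)*P(A) + P(B|A')*P(A')
= 0.9350*0.1580 + 0.2840*0.8420
= 0.147730 + 0.239128 = 0.386858
P(A|B) = 0.147730/0.386858 = 0.3819

P(A|B) = 0.3819


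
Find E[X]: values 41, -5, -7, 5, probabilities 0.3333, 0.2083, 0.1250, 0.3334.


E[X] = 41*0.3333 - 5*0.2083 - 7*0.1250 + 5*0.3334
= 13.6653 - 1.0415 - 0.8750 + 1.6670
= 13.4158

E[X] = 13.4158


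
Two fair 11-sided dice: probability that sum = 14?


Total outcomes = 11×11 = 121
Favorable (sum = 14): 9
P = 9/121 = 0.0744

P = 0.0744


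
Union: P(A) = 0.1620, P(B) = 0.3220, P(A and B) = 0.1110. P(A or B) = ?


P(A∪B) = 0.1620 + 0.3220 - 0.1110
= 0.4840 - 0.1110
= 0.3730

P(A∪B) = 0.3730


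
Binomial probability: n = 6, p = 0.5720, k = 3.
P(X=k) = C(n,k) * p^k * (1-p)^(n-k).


C(6,3) = 20
p^3 = 0.187149
(1-p)^3 = 0.078403
P = 20 * 0.187149 * 0.078403 = 0.2935

P(X=3) = 0.2935


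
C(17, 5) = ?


C(17,5) = 17!/(5! × 12!)
= 355687428096000/(120 × 479001600)
= 6188

C(17,5) = 6188


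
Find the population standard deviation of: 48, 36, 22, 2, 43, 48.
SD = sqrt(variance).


Mean = 33.1667
Variance = 273.4722
SD = sqrt(273.4722) = 16.5370

SD = 16.5370


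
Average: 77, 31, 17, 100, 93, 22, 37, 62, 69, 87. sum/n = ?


Sum = 77 + 31 + 17 + 100 + 93 + 22 + 37 + 62 + 69 + 87 = 595
n = 10
Mean = 595/10 = 59.5000

Mean = 59.5000


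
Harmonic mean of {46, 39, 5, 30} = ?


Sum of reciprocals = 1/46 + 1/39 + 1/5 + 1/30 = 0.280713
HM = 4/0.280713 = 14.2494

HM = 14.2494


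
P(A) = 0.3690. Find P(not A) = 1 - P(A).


P(not A) = 1 - 0.3690 = 0.6310

P(not A) = 0.6310


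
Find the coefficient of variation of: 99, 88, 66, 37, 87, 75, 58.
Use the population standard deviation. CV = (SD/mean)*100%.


Mean = 72.8571
SD = 19.5333
CV = (19.5333/72.8571)*100 = 26.8105%

CV = 26.8105%


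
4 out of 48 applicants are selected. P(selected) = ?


P = 4/48 = 0.0833

P = 0.0833


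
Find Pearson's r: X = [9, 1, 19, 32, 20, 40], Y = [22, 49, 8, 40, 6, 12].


Mean X = 20.1667, Mean Y = 22.8333
SD X = 13.082006, SD Y = 16.334184
Cov = -80.638889
r = -80.638889/(13.082006*16.334184) = -0.3774

r = -0.3774


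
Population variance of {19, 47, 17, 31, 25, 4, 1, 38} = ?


Mean = 22.7500
Squared deviations: 14.0625, 588.0625, 33.0625, 68.0625, 5.0625, 351.5625, 473.0625, 232.5625
Sum = 1765.5000
Variance = 1765.5000/8 = 220.6875

Variance = 220.6875


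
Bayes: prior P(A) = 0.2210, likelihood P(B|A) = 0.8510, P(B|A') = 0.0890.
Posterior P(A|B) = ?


P(B) = P(B|A)*P(A) + P(B|A')*P(A')
= 0.8510*0.2210 + 0.0890*0.7790
= 0.188071 + 0.069331 = 0.257402
P(A|B) = 0.188071/0.257402 = 0.7307

P(A|B) = 0.7307


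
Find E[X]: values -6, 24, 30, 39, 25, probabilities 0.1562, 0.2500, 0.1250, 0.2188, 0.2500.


E[X] = -6*0.1562 + 24*0.2500 + 30*0.1250 + 39*0.2188 + 25*0.2500
= -0.9372 + 6.0000 + 3.7500 + 8.5332 + 6.2500
= 23.5960

E[X] = 23.5960


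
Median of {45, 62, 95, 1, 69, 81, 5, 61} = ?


Sorted: 1, 5, 45, 61, 62, 69, 81, 95
n = 8 (even)
Middle values: 61 and 62
Median = (61+62)/2 = 61.5000

Median = 61.5000


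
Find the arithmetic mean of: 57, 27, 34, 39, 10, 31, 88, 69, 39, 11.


Sum = 57 + 27 + 34 + 39 + 10 + 31 + 88 + 69 + 39 + 11 = 405
n = 10
Mean = 405/10 = 40.5000

Mean = 40.5000


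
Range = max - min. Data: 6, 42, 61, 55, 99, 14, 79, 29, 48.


Max = 99, Min = 6
Range = 99 - 6 = 93

Range = 93


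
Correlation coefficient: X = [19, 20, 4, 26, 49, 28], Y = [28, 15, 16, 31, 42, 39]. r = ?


Mean X = 24.3333, Mean Y = 28.5000
SD X = 13.449494, SD Y = 10.307764
Cov = 115.166667
r = 115.166667/(13.449494*10.307764) = 0.8307

r = 0.8307


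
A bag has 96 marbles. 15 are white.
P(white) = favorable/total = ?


P = 15/96 = 0.1562

P = 0.1562


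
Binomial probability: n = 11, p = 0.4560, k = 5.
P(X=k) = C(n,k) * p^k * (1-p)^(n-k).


C(11,5) = 462
p^5 = 0.019716
(1-p)^6 = 0.025918
P = 462 * 0.019716 * 0.025918 = 0.2361

P(X=5) = 0.2361


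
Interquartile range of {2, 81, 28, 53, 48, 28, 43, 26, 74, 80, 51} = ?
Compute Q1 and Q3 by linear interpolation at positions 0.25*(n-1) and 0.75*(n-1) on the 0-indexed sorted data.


Sorted: 2, 26, 28, 28, 43, 48, 51, 53, 74, 80, 81
Q1 (25th %ile) = 28.0000
Q3 (75th %ile) = 63.5000
IQR = 63.5000 - 28.0000 = 35.5000

IQR = 35.5000


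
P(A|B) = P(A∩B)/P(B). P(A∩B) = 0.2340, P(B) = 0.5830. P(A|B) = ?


P(A|B) = 0.2340/0.5830 = 0.4014

P(A|B) = 0.4014


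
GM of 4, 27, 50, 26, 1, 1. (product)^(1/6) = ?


Product = 4 × 27 × 50 × 26 × 1 × 1 = 140400
GM = 140400^(1/6) = 7.2093

GM = 7.2093


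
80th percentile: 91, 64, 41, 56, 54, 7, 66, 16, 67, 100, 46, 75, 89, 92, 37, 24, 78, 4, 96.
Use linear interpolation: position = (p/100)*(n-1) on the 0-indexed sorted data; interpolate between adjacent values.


Sorted: 4, 7, 16, 24, 37, 41, 46, 54, 56, 64, 66, 67, 75, 78, 89, 91, 92, 96, 100
n = 19
Index = 80/100 * 18 = 14.4000
Lower = data[14] = 89, Upper = data[15] = 91
P80 = 89 + 0.4000*(2) = 89.8000

P80 = 89.8000


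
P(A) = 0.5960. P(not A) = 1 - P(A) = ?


P(not A) = 1 - 0.5960 = 0.4040

P(not A) = 0.4040


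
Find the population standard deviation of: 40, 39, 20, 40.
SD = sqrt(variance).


Mean = 34.7500
Variance = 72.6875
SD = sqrt(72.6875) = 8.5257

SD = 8.5257


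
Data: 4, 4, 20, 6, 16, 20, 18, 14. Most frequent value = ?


Frequencies: 4:2, 6:1, 14:1, 16:1, 18:1, 20:2
Max frequency = 2
Mode = 4, 20

Mode = 4, 20


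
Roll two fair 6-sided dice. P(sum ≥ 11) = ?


Total outcomes = 6×6 = 36
Favorable (sum ≥ 11): 3
P = 3/36 = 0.0833

P = 0.0833


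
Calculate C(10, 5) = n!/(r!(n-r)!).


C(10,5) = 10!/(5! × 5!)
= 3628800/(120 × 120)
= 252

C(10,5) = 252


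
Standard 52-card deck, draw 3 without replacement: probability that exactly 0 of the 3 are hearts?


Hypergeometric: P(X=0) = C(13,0)·C(39,3) / C(52,3)
= 1 × 9139 / 22100
= 9139/22100 = 0.4135

P = 0.4135


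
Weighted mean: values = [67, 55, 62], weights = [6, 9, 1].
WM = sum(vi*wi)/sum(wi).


Numerator = 67*6 + 55*9 + 62*1 = 959
Denominator = 6 + 9 + 1 = 16
WM = 959/16 = 59.9375

WM = 59.9375


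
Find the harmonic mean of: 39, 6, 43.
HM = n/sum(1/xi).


Sum of reciprocals = 1/39 + 1/6 + 1/43 = 0.215564
HM = 3/0.215564 = 13.9170

HM = 13.9170


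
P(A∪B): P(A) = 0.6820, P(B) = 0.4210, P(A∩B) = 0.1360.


P(A∪B) = 0.6820 + 0.4210 - 0.1360
= 1.1030 - 0.1360
= 0.9670

P(A∪B) = 0.9670


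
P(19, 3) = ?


P(19,3) = 19!/16!
= 121645100408832000/20922789888000
= 5814

P(19,3) = 5814


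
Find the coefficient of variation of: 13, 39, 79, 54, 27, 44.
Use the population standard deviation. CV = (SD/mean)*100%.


Mean = 42.6667
SD = 20.7739
CV = (20.7739/42.6667)*100 = 48.6889%

CV = 48.6889%


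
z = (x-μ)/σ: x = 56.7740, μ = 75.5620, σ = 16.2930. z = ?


z = (56.7740 - 75.5620)/16.2930
= -18.7880/16.2930
= -1.1531

z = -1.1531


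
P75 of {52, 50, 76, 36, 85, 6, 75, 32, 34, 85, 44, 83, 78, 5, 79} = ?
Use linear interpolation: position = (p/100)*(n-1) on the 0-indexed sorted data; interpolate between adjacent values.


Sorted: 5, 6, 32, 34, 36, 44, 50, 52, 75, 76, 78, 79, 83, 85, 85
n = 15
Index = 75/100 * 14 = 10.5000
Lower = data[10] = 78, Upper = data[11] = 79
P75 = 78 + 0.5000*(1) = 78.5000

P75 = 78.5000


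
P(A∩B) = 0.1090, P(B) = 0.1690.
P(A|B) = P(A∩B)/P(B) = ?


P(A|B) = 0.1090/0.1690 = 0.6450

P(A|B) = 0.6450


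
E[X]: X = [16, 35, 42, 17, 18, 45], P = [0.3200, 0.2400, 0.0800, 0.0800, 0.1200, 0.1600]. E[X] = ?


E[X] = 16*0.3200 + 35*0.2400 + 42*0.0800 + 17*0.0800 + 18*0.1200 + 45*0.1600
= 5.1200 + 8.4000 + 3.3600 + 1.3600 + 2.1600 + 7.2000
= 27.6000

E[X] = 27.6000


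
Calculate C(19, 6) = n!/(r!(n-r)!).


C(19,6) = 19!/(6! × 13!)
= 121645100408832000/(720 × 6227020800)
= 27132

C(19,6) = 27132


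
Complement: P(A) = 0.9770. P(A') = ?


P(not A) = 1 - 0.9770 = 0.0230

P(not A) = 0.0230


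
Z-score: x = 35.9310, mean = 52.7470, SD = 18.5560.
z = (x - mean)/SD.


z = (35.9310 - 52.7470)/18.5560
= -16.8160/18.5560
= -0.9062

z = -0.9062


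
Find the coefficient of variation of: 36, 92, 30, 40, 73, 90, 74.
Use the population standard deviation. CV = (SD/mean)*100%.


Mean = 62.1429
SD = 24.2983
CV = (24.2983/62.1429)*100 = 39.1007%

CV = 39.1007%


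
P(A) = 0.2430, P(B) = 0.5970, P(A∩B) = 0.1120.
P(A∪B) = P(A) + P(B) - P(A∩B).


P(A∪B) = 0.2430 + 0.5970 - 0.1120
= 0.8400 - 0.1120
= 0.7280

P(A∪B) = 0.7280


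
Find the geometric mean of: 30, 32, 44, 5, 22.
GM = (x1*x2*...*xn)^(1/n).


Product = 30 × 32 × 44 × 5 × 22 = 4646400
GM = 4646400^(1/5) = 21.5488

GM = 21.5488


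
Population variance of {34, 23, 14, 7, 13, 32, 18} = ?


Mean = 20.1429
Squared deviations: 192.0204, 8.1633, 37.7347, 172.7347, 51.0204, 140.5918, 4.5918
Sum = 606.8571
Variance = 606.8571/7 = 86.6939

Variance = 86.6939


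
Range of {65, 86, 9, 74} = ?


Max = 86, Min = 9
Range = 86 - 9 = 77

Range = 77


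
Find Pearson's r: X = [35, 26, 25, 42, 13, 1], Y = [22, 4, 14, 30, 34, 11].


Mean X = 23.6667, Mean Y = 19.1667
SD X = 13.535960, SD Y = 10.558041
Cov = 35.888889
r = 35.888889/(13.535960*10.558041) = 0.2511

r = 0.2511


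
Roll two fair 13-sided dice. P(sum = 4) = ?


Total outcomes = 13×13 = 169
Favorable (sum = 4): 3
P = 3/169 = 0.0178

P = 0.0178


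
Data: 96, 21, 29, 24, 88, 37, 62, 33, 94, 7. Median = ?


Sorted: 7, 21, 24, 29, 33, 37, 62, 88, 94, 96
n = 10 (even)
Middle values: 33 and 37
Median = (33+37)/2 = 35.0000

Median = 35.0000


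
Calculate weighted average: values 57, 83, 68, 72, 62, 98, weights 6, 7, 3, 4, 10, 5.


Numerator = 57*6 + 83*7 + 68*3 + 72*4 + 62*10 + 98*5 = 2525
Denominator = 6 + 7 + 3 + 4 + 10 + 5 = 35
WM = 2525/35 = 72.1429

WM = 72.1429


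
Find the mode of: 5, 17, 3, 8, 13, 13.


Frequencies: 3:1, 5:1, 8:1, 13:2, 17:1
Max frequency = 2
Mode = 13

Mode = 13


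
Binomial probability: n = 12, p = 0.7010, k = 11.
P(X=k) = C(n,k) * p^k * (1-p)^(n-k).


C(12,11) = 12
p^11 = 0.020086
(1-p)^1 = 0.299000
P = 12 * 0.020086 * 0.299000 = 0.0721

P(X=11) = 0.0721


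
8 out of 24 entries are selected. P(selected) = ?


P = 8/24 = 0.3333

P = 0.3333


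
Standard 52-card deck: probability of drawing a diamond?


13 diamonds in 52 cards
P = 13/52 = 0.2500

P = 0.2500


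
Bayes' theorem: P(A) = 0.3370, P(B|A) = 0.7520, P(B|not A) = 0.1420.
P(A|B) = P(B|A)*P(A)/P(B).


P(B) = P(B|A)*P(A) + P(B|A')*P(A')
= 0.7520*0.3370 + 0.1420*0.6630
= 0.253424 + 0.094146 = 0.347570
P(A|B) = 0.253424/0.347570 = 0.7291

P(A|B) = 0.7291


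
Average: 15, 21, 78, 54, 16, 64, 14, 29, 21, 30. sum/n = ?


Sum = 15 + 21 + 78 + 54 + 16 + 64 + 14 + 29 + 21 + 30 = 342
n = 10
Mean = 342/10 = 34.2000

Mean = 34.2000


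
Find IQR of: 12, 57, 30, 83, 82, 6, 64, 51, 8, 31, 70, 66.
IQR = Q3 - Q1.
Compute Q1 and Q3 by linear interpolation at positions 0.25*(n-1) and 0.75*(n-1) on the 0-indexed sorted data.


Sorted: 6, 8, 12, 30, 31, 51, 57, 64, 66, 70, 82, 83
Q1 (25th %ile) = 25.5000
Q3 (75th %ile) = 67.0000
IQR = 67.0000 - 25.5000 = 41.5000

IQR = 41.5000


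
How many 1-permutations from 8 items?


P(8,1) = 8!/7!
= 40320/5040
= 8

P(8,1) = 8


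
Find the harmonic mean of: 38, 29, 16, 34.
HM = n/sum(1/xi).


Sum of reciprocals = 1/38 + 1/29 + 1/16 + 1/34 = 0.152710
HM = 4/0.152710 = 26.1934

HM = 26.1934


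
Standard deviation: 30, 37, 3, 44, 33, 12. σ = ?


Mean = 26.5000
Variance = 205.5833
SD = sqrt(205.5833) = 14.3382

SD = 14.3382


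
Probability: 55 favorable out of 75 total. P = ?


P = 55/75 = 0.7333

P = 0.7333


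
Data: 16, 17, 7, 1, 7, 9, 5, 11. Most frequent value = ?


Frequencies: 1:1, 5:1, 7:2, 9:1, 11:1, 16:1, 17:1
Max frequency = 2
Mode = 7

Mode = 7


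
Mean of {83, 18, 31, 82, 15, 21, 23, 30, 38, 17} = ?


Sum = 83 + 18 + 31 + 82 + 15 + 21 + 23 + 30 + 38 + 17 = 358
n = 10
Mean = 358/10 = 35.8000

Mean = 35.8000


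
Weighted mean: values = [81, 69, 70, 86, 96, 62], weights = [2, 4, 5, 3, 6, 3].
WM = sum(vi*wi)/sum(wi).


Numerator = 81*2 + 69*4 + 70*5 + 86*3 + 96*6 + 62*3 = 1808
Denominator = 2 + 4 + 5 + 3 + 6 + 3 = 23
WM = 1808/23 = 78.6087

WM = 78.6087


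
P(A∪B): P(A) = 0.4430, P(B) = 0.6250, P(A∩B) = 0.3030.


P(A∪B) = 0.4430 + 0.6250 - 0.3030
= 1.0680 - 0.3030
= 0.7650

P(A∪B) = 0.7650


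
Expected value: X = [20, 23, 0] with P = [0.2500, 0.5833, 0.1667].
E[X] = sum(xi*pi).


E[X] = 20*0.2500 + 23*0.5833 + 0*0.1667
= 5.0000 + 13.4159 + 0
= 18.4159

E[X] = 18.4159


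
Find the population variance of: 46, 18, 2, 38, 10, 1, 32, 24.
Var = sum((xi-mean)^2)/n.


Mean = 21.3750
Squared deviations: 606.3906, 11.3906, 375.3906, 276.3906, 129.3906, 415.1406, 112.8906, 6.8906
Sum = 1933.8750
Variance = 1933.8750/8 = 241.7344

Variance = 241.7344


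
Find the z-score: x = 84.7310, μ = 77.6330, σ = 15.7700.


z = (84.7310 - 77.6330)/15.7700
= 7.0980/15.7700
= 0.4501

z = 0.4501


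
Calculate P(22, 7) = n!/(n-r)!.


P(22,7) = 22!/15!
= 1124000727777607680000/1307674368000
= 859541760

P(22,7) = 859541760


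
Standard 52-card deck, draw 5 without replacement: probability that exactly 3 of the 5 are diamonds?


Hypergeometric: P(X=3) = C(13,3)·C(39,2) / C(52,5)
= 286 × 741 / 2598960
= 211926/2598960 = 0.0815

P = 0.0815


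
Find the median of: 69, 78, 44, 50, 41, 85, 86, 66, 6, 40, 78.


Sorted: 6, 40, 41, 44, 50, 66, 69, 78, 78, 85, 86
n = 11 (odd)
Middle value = 66

Median = 66


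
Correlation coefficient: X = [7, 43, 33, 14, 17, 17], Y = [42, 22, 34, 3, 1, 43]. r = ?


Mean X = 21.8333, Mean Y = 24.1667
SD X = 12.253118, SD Y = 17.121299
Cov = -2.305556
r = -2.305556/(12.253118*17.121299) = -0.0110

r = -0.0110


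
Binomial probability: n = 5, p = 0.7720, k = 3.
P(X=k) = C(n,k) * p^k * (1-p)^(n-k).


C(5,3) = 10
p^3 = 0.460100
(1-p)^2 = 0.051984
P = 10 * 0.460100 * 0.051984 = 0.2392

P(X=3) = 0.2392


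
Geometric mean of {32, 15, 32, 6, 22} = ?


Product = 32 × 15 × 32 × 6 × 22 = 2027520
GM = 2027520^(1/5) = 18.2555

GM = 18.2555


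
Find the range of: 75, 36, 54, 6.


Max = 75, Min = 6
Range = 75 - 6 = 69

Range = 69


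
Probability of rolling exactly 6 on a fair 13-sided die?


Favorable outcomes (roll = 6): 1
Total outcomes = 13
P = 1/13 = 0.0769

P = 0.0769


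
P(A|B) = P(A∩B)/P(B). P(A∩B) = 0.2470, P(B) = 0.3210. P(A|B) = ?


P(A|B) = 0.2470/0.3210 = 0.7695

P(A|B) = 0.7695


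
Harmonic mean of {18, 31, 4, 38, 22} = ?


Sum of reciprocals = 1/18 + 1/31 + 1/4 + 1/38 + 1/22 = 0.409584
HM = 5/0.409584 = 12.2075

HM = 12.2075


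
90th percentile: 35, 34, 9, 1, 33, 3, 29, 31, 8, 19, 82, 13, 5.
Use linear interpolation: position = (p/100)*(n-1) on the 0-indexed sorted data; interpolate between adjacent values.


Sorted: 1, 3, 5, 8, 9, 13, 19, 29, 31, 33, 34, 35, 82
n = 13
Index = 90/100 * 12 = 10.8000
Lower = data[10] = 34, Upper = data[11] = 35
P90 = 34 + 0.8000*(1) = 34.8000

P90 = 34.8000


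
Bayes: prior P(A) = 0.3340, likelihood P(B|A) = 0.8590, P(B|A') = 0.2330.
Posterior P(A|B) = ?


P(B) = P(B|A)*P(A) + P(B|A')*P(A')
= 0.8590*0.3340 + 0.2330*0.6660
= 0.286906 + 0.155178 = 0.442084
P(A|B) = 0.286906/0.442084 = 0.6490

P(A|B) = 0.6490


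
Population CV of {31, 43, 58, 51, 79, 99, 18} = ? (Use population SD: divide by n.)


Mean = 54.1429
SD = 25.6928
CV = (25.6928/54.1429)*100 = 47.4538%

CV = 47.4538%


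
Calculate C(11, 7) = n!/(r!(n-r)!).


C(11,7) = 11!/(7! × 4!)
= 39916800/(5040 × 24)
= 330

C(11,7) = 330


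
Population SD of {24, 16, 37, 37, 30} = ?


Mean = 28.8000
Variance = 64.5600
SD = sqrt(64.5600) = 8.0349

SD = 8.0349


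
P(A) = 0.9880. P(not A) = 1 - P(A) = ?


P(not A) = 1 - 0.9880 = 0.0120

P(not A) = 0.0120


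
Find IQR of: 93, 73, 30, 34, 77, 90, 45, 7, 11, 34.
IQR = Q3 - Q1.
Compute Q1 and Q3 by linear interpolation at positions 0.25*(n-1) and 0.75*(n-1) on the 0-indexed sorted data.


Sorted: 7, 11, 30, 34, 34, 45, 73, 77, 90, 93
Q1 (25th %ile) = 31.0000
Q3 (75th %ile) = 76.0000
IQR = 76.0000 - 31.0000 = 45.0000

IQR = 45.0000


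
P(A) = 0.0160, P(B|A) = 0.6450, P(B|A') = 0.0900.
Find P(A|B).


P(B) = P(B|A)*P(A) + P(B|A')*P(A')
= 0.6450*0.0160 + 0.0900*0.9840
= 0.010320 + 0.088560 = 0.098880
P(A|B) = 0.010320/0.098880 = 0.1044

P(A|B) = 0.1044


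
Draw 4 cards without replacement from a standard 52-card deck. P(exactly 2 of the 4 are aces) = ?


Hypergeometric: P(X=2) = C(4,2)·C(48,2) / C(52,4)
= 6 × 1128 / 270725
= 6768/270725 = 0.0250

P = 0.0250


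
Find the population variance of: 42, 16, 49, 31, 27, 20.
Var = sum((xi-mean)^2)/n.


Mean = 30.8333
Squared deviations: 124.6944, 220.0278, 330.0278, 0.0278, 14.6944, 117.3611
Sum = 806.8333
Variance = 806.8333/6 = 134.4722

Variance = 134.4722


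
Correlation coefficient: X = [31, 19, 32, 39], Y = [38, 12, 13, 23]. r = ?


Mean X = 30.2500, Mean Y = 21.5000
SD X = 7.189402, SD Y = 10.452272
Cov = 29.375000
r = 29.375000/(7.189402*10.452272) = 0.3909

r = 0.3909


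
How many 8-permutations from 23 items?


P(23,8) = 23!/15!
= 25852016738884976640000/1307674368000
= 19769460480

P(23,8) = 19769460480


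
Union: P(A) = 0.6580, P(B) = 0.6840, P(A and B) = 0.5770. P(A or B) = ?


P(A∪B) = 0.6580 + 0.6840 - 0.5770
= 1.3420 - 0.5770
= 0.7650

P(A∪B) = 0.7650


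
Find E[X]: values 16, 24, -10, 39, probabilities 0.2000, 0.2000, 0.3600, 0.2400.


E[X] = 16*0.2000 + 24*0.2000 - 10*0.3600 + 39*0.2400
= 3.2000 + 4.8000 - 3.6000 + 9.3600
= 13.7600

E[X] = 13.7600


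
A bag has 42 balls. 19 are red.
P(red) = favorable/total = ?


P = 19/42 = 0.4524

P = 0.4524


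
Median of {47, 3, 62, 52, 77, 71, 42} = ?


Sorted: 3, 42, 47, 52, 62, 71, 77
n = 7 (odd)
Middle value = 52

Median = 52


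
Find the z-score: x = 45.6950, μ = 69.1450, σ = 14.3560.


z = (45.6950 - 69.1450)/14.3560
= -23.4500/14.3560
= -1.6335

z = -1.6335


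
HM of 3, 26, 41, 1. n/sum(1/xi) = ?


Sum of reciprocals = 1/3 + 1/26 + 1/41 + 1/1 = 1.396185
HM = 4/1.396185 = 2.8649

HM = 2.8649


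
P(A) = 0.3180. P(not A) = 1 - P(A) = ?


P(not A) = 1 - 0.3180 = 0.6820

P(not A) = 0.6820


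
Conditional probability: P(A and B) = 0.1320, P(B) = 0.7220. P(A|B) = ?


P(A|B) = 0.1320/0.7220 = 0.1828

P(A|B) = 0.1828


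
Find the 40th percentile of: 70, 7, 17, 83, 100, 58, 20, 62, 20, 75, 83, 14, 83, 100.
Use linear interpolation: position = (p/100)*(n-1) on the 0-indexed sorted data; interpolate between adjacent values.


Sorted: 7, 14, 17, 20, 20, 58, 62, 70, 75, 83, 83, 83, 100, 100
n = 14
Index = 40/100 * 13 = 5.2000
Lower = data[5] = 58, Upper = data[6] = 62
P40 = 58 + 0.2000*(4) = 58.8000

P40 = 58.8000


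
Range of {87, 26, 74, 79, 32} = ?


Max = 87, Min = 26
Range = 87 - 26 = 61

Range = 61


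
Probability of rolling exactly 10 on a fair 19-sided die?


Favorable outcomes (roll = 10): 1
Total outcomes = 19
P = 1/19 = 0.0526

P = 0.0526


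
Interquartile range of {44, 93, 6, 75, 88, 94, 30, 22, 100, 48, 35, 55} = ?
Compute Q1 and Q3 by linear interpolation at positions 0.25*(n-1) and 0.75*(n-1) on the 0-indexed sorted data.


Sorted: 6, 22, 30, 35, 44, 48, 55, 75, 88, 93, 94, 100
Q1 (25th %ile) = 33.7500
Q3 (75th %ile) = 89.2500
IQR = 89.2500 - 33.7500 = 55.5000

IQR = 55.5000


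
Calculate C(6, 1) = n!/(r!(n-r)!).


C(6,1) = 6!/(1! × 5!)
= 720/(1 × 120)
= 6

C(6,1) = 6


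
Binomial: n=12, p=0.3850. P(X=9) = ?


C(12,9) = 220
p^9 = 0.000186
(1-p)^3 = 0.232608
P = 220 * 0.000186 * 0.232608 = 0.0095

P(X=9) = 0.0095


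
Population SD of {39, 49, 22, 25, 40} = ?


Mean = 35.0000
Variance = 101.2000
SD = sqrt(101.2000) = 10.0598

SD = 10.0598


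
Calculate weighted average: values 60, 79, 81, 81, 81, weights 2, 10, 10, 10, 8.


Numerator = 60*2 + 79*10 + 81*10 + 81*10 + 81*8 = 3178
Denominator = 2 + 10 + 10 + 10 + 8 = 40
WM = 3178/40 = 79.4500

WM = 79.4500


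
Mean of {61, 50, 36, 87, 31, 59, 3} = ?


Sum = 61 + 50 + 36 + 87 + 31 + 59 + 3 = 327
n = 7
Mean = 327/7 = 46.7143

Mean = 46.7143


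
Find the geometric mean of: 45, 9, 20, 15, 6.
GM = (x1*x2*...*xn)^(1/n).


Product = 45 × 9 × 20 × 15 × 6 = 729000
GM = 729000^(1/5) = 14.8780

GM = 14.8780


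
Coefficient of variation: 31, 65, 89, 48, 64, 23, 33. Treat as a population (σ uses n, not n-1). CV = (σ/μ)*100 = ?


Mean = 50.4286
SD = 21.7903
CV = (21.7903/50.4286)*100 = 43.2102%

CV = 43.2102%


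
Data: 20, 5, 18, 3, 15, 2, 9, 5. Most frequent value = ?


Frequencies: 2:1, 3:1, 5:2, 9:1, 15:1, 18:1, 20:1
Max frequency = 2
Mode = 5

Mode = 5


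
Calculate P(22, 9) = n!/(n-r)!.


P(22,9) = 22!/13!
= 1124000727777607680000/6227020800
= 180503769600

P(22,9) = 180503769600


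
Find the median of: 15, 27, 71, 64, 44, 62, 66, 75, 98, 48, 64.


Sorted: 15, 27, 44, 48, 62, 64, 64, 66, 71, 75, 98
n = 11 (odd)
Middle value = 64

Median = 64


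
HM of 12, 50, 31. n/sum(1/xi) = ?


Sum of reciprocals = 1/12 + 1/50 + 1/31 = 0.135591
HM = 3/0.135591 = 22.1253

HM = 22.1253


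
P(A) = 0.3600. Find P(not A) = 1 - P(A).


P(not A) = 1 - 0.3600 = 0.6400

P(not A) = 0.6400


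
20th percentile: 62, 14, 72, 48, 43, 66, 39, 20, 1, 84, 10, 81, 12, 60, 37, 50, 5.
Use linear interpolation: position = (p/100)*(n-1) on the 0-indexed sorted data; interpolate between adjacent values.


Sorted: 1, 5, 10, 12, 14, 20, 37, 39, 43, 48, 50, 60, 62, 66, 72, 81, 84
n = 17
Index = 20/100 * 16 = 3.2000
Lower = data[3] = 12, Upper = data[4] = 14
P20 = 12 + 0.2000*(2) = 12.4000

P20 = 12.4000


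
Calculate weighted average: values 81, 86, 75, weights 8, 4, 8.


Numerator = 81*8 + 86*4 + 75*8 = 1592
Denominator = 8 + 4 + 8 = 20
WM = 1592/20 = 79.6000

WM = 79.6000


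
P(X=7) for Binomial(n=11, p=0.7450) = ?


C(11,7) = 330
p^7 = 0.127378
(1-p)^4 = 0.004228
P = 330 * 0.127378 * 0.004228 = 0.1777

P(X=7) = 0.1777


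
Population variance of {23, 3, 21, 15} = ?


Mean = 15.5000
Squared deviations: 56.2500, 156.2500, 30.2500, 0.2500
Sum = 243.0000
Variance = 243.0000/4 = 60.7500

Variance = 60.7500


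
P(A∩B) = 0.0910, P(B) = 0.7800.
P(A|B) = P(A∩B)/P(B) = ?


P(A|B) = 0.0910/0.7800 = 0.1167

P(A|B) = 0.1167


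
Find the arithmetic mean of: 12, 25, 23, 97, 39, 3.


Sum = 12 + 25 + 23 + 97 + 39 + 3 = 199
n = 6
Mean = 199/6 = 33.1667

Mean = 33.1667


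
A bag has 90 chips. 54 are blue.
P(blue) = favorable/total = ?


P = 54/90 = 0.6000

P = 0.6000


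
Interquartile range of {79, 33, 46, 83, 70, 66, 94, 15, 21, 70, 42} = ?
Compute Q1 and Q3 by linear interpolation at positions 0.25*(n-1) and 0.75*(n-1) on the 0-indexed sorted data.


Sorted: 15, 21, 33, 42, 46, 66, 70, 70, 79, 83, 94
Q1 (25th %ile) = 37.5000
Q3 (75th %ile) = 74.5000
IQR = 74.5000 - 37.5000 = 37.0000

IQR = 37.0000


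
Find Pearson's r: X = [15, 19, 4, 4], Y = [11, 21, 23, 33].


Mean X = 10.5000, Mean Y = 22.0000
SD X = 6.652067, SD Y = 7.810250
Cov = -34.000000
r = -34.000000/(6.652067*7.810250) = -0.6544

r = -0.6544


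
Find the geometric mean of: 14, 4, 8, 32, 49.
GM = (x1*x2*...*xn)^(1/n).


Product = 14 × 4 × 8 × 32 × 49 = 702464
GM = 702464^(1/5) = 14.7681

GM = 14.7681


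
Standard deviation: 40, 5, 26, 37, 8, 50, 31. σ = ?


Mean = 28.1429
Variance = 235.8367
SD = sqrt(235.8367) = 15.3570

SD = 15.3570


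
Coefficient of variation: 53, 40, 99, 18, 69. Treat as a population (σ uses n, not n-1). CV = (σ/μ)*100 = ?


Mean = 55.8000
SD = 27.3013
CV = (27.3013/55.8000)*100 = 48.9270%

CV = 48.9270%


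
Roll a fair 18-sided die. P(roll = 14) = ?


Favorable outcomes (roll = 14): 1
Total outcomes = 18
P = 1/18 = 0.0556

P = 0.0556


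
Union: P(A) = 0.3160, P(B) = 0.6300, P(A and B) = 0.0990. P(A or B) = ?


P(A∪B) = 0.3160 + 0.6300 - 0.0990
= 0.9460 - 0.0990
= 0.8470

P(A∪B) = 0.8470


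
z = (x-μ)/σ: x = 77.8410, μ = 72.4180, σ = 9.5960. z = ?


z = (77.8410 - 72.4180)/9.5960
= 5.4230/9.5960
= 0.5651

z = 0.5651


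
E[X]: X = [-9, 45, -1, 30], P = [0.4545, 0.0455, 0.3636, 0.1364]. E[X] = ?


E[X] = -9*0.4545 + 45*0.0455 - 1*0.3636 + 30*0.1364
= -4.0905 + 2.0475 - 0.3636 + 4.0920
= 1.6854

E[X] = 1.6854


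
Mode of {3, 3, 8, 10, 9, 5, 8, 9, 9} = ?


Frequencies: 3:2, 5:1, 8:2, 9:3, 10:1
Max frequency = 3
Mode = 9

Mode = 9


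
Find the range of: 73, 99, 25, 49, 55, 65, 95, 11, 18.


Max = 99, Min = 11
Range = 99 - 11 = 88

Range = 88


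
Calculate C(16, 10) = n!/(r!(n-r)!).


C(16,10) = 16!/(10! × 6!)
= 20922789888000/(3628800 × 720)
= 8008

C(16,10) = 8008


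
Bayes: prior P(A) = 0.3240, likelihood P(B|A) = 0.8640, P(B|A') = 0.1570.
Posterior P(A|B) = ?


P(B) = P(B|A)*P(A) + P(B|A')*P(A')
= 0.8640*0.3240 + 0.1570*0.6760
= 0.279936 + 0.106132 = 0.386068
P(A|B) = 0.279936/0.386068 = 0.7251

P(A|B) = 0.7251


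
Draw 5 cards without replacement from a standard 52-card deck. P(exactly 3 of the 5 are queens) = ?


Hypergeometric: P(X=3) = C(4,3)·C(48,2) / C(52,5)
= 4 × 1128 / 2598960
= 4512/2598960 = 0.0017

P = 0.0017


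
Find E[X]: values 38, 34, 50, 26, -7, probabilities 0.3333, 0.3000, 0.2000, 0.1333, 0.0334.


E[X] = 38*0.3333 + 34*0.3000 + 50*0.2000 + 26*0.1333 - 7*0.0334
= 12.6654 + 10.2000 + 10.0000 + 3.4658 - 0.2338
= 36.0974

E[X] = 36.0974


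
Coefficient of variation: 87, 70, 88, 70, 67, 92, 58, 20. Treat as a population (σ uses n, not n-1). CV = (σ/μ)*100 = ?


Mean = 69.0000
SD = 21.6275
CV = (21.6275/69.0000)*100 = 31.3442%

CV = 31.3442%


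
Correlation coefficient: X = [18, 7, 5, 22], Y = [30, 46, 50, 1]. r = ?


Mean X = 13.0000, Mean Y = 31.7500
SD X = 7.176350, SD Y = 19.266227
Cov = -129.250000
r = -129.250000/(7.176350*19.266227) = -0.9348

r = -0.9348


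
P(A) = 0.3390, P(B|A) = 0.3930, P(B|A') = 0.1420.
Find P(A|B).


P(B) = P(B|A)*P(A) + P(B|A')*P(A')
= 0.3930*0.3390 + 0.1420*0.6610
= 0.133227 + 0.093862 = 0.227089
P(A|B) = 0.133227/0.227089 = 0.5867

P(A|B) = 0.5867


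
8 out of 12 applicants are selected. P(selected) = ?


P = 8/12 = 0.6667

P = 0.6667


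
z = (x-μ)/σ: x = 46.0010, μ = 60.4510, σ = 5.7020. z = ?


z = (46.0010 - 60.4510)/5.7020
= -14.4500/5.7020
= -2.5342

z = -2.5342


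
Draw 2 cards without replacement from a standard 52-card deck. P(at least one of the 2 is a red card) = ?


P(at least one) = 1 - P(none)
P(none) = (26/52) × (25/51) = 0.245098
P(at least one) = 1 - 0.245098 = 0.7549

P = 0.7549


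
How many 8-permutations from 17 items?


P(17,8) = 17!/9!
= 355687428096000/362880
= 980179200

P(17,8) = 980179200


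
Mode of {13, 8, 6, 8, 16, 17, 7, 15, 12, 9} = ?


Frequencies: 6:1, 7:1, 8:2, 9:1, 12:1, 13:1, 15:1, 16:1, 17:1
Max frequency = 2
Mode = 8

Mode = 8


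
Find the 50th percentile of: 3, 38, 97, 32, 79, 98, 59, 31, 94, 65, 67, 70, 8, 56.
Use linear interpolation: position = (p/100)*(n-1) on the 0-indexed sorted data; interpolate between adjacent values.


Sorted: 3, 8, 31, 32, 38, 56, 59, 65, 67, 70, 79, 94, 97, 98
n = 14
Index = 50/100 * 13 = 6.5000
Lower = data[6] = 59, Upper = data[7] = 65
P50 = 59 + 0.5000*(6) = 62.0000

P50 = 62.0000


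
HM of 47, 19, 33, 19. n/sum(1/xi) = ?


Sum of reciprocals = 1/47 + 1/19 + 1/33 + 1/19 = 0.156843
HM = 4/0.156843 = 25.5032

HM = 25.5032


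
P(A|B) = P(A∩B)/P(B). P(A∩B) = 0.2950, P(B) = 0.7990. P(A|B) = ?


P(A|B) = 0.2950/0.7990 = 0.3692

P(A|B) = 0.3692


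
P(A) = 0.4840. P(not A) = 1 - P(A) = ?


P(not A) = 1 - 0.4840 = 0.5160

P(not A) = 0.5160


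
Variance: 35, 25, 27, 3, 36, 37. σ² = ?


Mean = 27.1667
Squared deviations: 61.3611, 4.6944, 0.0278, 584.0278, 78.0278, 96.6944
Sum = 824.8333
Variance = 824.8333/6 = 137.4722

Variance = 137.4722


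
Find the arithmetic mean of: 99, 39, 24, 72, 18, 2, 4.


Sum = 99 + 39 + 24 + 72 + 18 + 2 + 4 = 258
n = 7
Mean = 258/7 = 36.8571

Mean = 36.8571


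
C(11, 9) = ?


C(11,9) = 11!/(9! × 2!)
= 39916800/(362880 × 2)
= 55

C(11,9) = 55


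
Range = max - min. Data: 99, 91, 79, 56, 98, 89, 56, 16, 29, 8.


Max = 99, Min = 8
Range = 99 - 8 = 91

Range = 91


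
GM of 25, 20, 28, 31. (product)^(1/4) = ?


Product = 25 × 20 × 28 × 31 = 434000
GM = 434000^(1/4) = 25.6668

GM = 25.6668


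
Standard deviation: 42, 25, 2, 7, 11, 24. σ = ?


Mean = 18.5000
Variance = 180.9167
SD = sqrt(180.9167) = 13.4505

SD = 13.4505


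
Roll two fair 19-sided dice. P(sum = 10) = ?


Total outcomes = 19×19 = 361
Favorable (sum = 10): 9
P = 9/361 = 0.0249

P = 0.0249


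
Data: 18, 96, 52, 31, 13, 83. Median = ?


Sorted: 13, 18, 31, 52, 83, 96
n = 6 (even)
Middle values: 31 and 52
Median = (31+52)/2 = 41.5000

Median = 41.5000


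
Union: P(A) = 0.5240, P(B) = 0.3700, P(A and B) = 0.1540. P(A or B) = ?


P(A∪B) = 0.5240 + 0.3700 - 0.1540
= 0.8940 - 0.1540
= 0.7400

P(A∪B) = 0.7400


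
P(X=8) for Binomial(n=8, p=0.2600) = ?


C(8,8) = 1
p^8 = 2.088271e-05
(1-p)^0 = 1.000000
P = 1 * 2.088271e-05 * 1.000000 = 2.0883e-05

P(X=8) = 2.0883e-05
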